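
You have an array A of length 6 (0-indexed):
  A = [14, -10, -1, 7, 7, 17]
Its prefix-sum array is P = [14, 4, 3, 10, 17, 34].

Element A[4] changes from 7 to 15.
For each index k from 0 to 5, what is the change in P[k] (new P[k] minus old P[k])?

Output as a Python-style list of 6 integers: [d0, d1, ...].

Answer: [0, 0, 0, 0, 8, 8]

Derivation:
Element change: A[4] 7 -> 15, delta = 8
For k < 4: P[k] unchanged, delta_P[k] = 0
For k >= 4: P[k] shifts by exactly 8
Delta array: [0, 0, 0, 0, 8, 8]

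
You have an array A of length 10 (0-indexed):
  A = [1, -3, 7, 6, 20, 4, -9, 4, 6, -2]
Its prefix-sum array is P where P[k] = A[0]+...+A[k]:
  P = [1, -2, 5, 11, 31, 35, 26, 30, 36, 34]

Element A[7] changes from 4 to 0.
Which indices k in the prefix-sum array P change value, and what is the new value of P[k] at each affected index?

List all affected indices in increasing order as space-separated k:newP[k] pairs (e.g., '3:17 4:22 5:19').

Answer: 7:26 8:32 9:30

Derivation:
P[k] = A[0] + ... + A[k]
P[k] includes A[7] iff k >= 7
Affected indices: 7, 8, ..., 9; delta = -4
  P[7]: 30 + -4 = 26
  P[8]: 36 + -4 = 32
  P[9]: 34 + -4 = 30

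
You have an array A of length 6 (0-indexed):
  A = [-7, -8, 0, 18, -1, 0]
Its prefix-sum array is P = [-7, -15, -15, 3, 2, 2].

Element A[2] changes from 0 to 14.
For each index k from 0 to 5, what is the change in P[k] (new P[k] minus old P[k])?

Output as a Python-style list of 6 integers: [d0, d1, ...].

Answer: [0, 0, 14, 14, 14, 14]

Derivation:
Element change: A[2] 0 -> 14, delta = 14
For k < 2: P[k] unchanged, delta_P[k] = 0
For k >= 2: P[k] shifts by exactly 14
Delta array: [0, 0, 14, 14, 14, 14]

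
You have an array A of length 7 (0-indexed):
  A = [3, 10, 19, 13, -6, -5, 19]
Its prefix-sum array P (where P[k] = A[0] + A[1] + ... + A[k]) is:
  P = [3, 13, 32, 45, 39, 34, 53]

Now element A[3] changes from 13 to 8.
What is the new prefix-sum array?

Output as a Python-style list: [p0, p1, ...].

Answer: [3, 13, 32, 40, 34, 29, 48]

Derivation:
Change: A[3] 13 -> 8, delta = -5
P[k] for k < 3: unchanged (A[3] not included)
P[k] for k >= 3: shift by delta = -5
  P[0] = 3 + 0 = 3
  P[1] = 13 + 0 = 13
  P[2] = 32 + 0 = 32
  P[3] = 45 + -5 = 40
  P[4] = 39 + -5 = 34
  P[5] = 34 + -5 = 29
  P[6] = 53 + -5 = 48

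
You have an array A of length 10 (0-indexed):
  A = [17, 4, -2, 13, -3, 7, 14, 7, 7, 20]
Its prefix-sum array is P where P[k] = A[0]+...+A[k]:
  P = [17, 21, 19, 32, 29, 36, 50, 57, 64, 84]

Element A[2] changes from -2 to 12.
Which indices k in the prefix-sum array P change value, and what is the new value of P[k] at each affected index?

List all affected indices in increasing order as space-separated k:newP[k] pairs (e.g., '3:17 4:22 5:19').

P[k] = A[0] + ... + A[k]
P[k] includes A[2] iff k >= 2
Affected indices: 2, 3, ..., 9; delta = 14
  P[2]: 19 + 14 = 33
  P[3]: 32 + 14 = 46
  P[4]: 29 + 14 = 43
  P[5]: 36 + 14 = 50
  P[6]: 50 + 14 = 64
  P[7]: 57 + 14 = 71
  P[8]: 64 + 14 = 78
  P[9]: 84 + 14 = 98

Answer: 2:33 3:46 4:43 5:50 6:64 7:71 8:78 9:98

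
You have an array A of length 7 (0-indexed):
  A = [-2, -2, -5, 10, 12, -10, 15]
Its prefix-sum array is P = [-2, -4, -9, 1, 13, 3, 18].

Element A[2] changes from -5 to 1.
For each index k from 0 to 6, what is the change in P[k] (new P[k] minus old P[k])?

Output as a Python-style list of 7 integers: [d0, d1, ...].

Answer: [0, 0, 6, 6, 6, 6, 6]

Derivation:
Element change: A[2] -5 -> 1, delta = 6
For k < 2: P[k] unchanged, delta_P[k] = 0
For k >= 2: P[k] shifts by exactly 6
Delta array: [0, 0, 6, 6, 6, 6, 6]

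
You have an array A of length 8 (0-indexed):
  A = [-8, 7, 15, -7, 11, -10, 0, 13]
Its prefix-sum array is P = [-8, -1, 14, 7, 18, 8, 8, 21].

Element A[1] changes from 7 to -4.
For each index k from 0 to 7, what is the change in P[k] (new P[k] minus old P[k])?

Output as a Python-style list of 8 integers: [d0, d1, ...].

Answer: [0, -11, -11, -11, -11, -11, -11, -11]

Derivation:
Element change: A[1] 7 -> -4, delta = -11
For k < 1: P[k] unchanged, delta_P[k] = 0
For k >= 1: P[k] shifts by exactly -11
Delta array: [0, -11, -11, -11, -11, -11, -11, -11]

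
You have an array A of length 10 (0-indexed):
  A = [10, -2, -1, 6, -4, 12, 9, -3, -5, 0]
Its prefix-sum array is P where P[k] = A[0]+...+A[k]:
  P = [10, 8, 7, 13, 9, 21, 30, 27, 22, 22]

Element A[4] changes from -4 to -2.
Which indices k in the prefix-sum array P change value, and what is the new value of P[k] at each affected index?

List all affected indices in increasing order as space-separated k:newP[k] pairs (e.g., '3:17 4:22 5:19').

Answer: 4:11 5:23 6:32 7:29 8:24 9:24

Derivation:
P[k] = A[0] + ... + A[k]
P[k] includes A[4] iff k >= 4
Affected indices: 4, 5, ..., 9; delta = 2
  P[4]: 9 + 2 = 11
  P[5]: 21 + 2 = 23
  P[6]: 30 + 2 = 32
  P[7]: 27 + 2 = 29
  P[8]: 22 + 2 = 24
  P[9]: 22 + 2 = 24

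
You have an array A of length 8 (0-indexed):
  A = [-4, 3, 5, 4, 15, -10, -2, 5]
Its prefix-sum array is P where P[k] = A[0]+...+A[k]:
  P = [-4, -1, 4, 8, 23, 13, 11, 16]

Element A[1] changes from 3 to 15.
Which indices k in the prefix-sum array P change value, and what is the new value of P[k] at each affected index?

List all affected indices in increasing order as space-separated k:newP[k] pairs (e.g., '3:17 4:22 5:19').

Answer: 1:11 2:16 3:20 4:35 5:25 6:23 7:28

Derivation:
P[k] = A[0] + ... + A[k]
P[k] includes A[1] iff k >= 1
Affected indices: 1, 2, ..., 7; delta = 12
  P[1]: -1 + 12 = 11
  P[2]: 4 + 12 = 16
  P[3]: 8 + 12 = 20
  P[4]: 23 + 12 = 35
  P[5]: 13 + 12 = 25
  P[6]: 11 + 12 = 23
  P[7]: 16 + 12 = 28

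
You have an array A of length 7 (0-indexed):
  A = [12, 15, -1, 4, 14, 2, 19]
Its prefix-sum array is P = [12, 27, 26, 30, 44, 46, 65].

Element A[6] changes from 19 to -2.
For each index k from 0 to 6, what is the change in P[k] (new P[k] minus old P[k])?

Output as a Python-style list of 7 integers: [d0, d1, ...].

Element change: A[6] 19 -> -2, delta = -21
For k < 6: P[k] unchanged, delta_P[k] = 0
For k >= 6: P[k] shifts by exactly -21
Delta array: [0, 0, 0, 0, 0, 0, -21]

Answer: [0, 0, 0, 0, 0, 0, -21]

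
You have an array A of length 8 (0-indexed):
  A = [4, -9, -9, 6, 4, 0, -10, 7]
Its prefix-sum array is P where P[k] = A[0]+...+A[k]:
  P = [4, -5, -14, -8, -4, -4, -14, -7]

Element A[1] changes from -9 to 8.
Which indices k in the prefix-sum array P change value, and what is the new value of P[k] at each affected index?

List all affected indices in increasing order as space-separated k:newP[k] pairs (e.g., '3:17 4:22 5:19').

P[k] = A[0] + ... + A[k]
P[k] includes A[1] iff k >= 1
Affected indices: 1, 2, ..., 7; delta = 17
  P[1]: -5 + 17 = 12
  P[2]: -14 + 17 = 3
  P[3]: -8 + 17 = 9
  P[4]: -4 + 17 = 13
  P[5]: -4 + 17 = 13
  P[6]: -14 + 17 = 3
  P[7]: -7 + 17 = 10

Answer: 1:12 2:3 3:9 4:13 5:13 6:3 7:10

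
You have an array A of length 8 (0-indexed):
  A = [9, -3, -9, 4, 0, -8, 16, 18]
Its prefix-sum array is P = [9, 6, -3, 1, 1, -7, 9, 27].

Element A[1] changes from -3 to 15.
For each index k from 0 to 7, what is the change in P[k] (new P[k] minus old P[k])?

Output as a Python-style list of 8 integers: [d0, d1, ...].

Answer: [0, 18, 18, 18, 18, 18, 18, 18]

Derivation:
Element change: A[1] -3 -> 15, delta = 18
For k < 1: P[k] unchanged, delta_P[k] = 0
For k >= 1: P[k] shifts by exactly 18
Delta array: [0, 18, 18, 18, 18, 18, 18, 18]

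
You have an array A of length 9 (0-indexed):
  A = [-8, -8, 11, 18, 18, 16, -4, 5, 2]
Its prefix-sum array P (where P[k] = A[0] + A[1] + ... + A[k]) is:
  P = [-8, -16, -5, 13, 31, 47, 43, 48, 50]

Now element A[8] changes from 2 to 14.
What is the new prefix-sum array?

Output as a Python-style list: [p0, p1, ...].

Answer: [-8, -16, -5, 13, 31, 47, 43, 48, 62]

Derivation:
Change: A[8] 2 -> 14, delta = 12
P[k] for k < 8: unchanged (A[8] not included)
P[k] for k >= 8: shift by delta = 12
  P[0] = -8 + 0 = -8
  P[1] = -16 + 0 = -16
  P[2] = -5 + 0 = -5
  P[3] = 13 + 0 = 13
  P[4] = 31 + 0 = 31
  P[5] = 47 + 0 = 47
  P[6] = 43 + 0 = 43
  P[7] = 48 + 0 = 48
  P[8] = 50 + 12 = 62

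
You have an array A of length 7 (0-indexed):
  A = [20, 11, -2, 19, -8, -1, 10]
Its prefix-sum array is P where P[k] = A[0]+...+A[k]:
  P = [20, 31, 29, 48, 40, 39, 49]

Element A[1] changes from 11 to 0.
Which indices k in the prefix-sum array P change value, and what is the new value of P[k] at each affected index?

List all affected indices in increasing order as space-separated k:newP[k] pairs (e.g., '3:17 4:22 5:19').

Answer: 1:20 2:18 3:37 4:29 5:28 6:38

Derivation:
P[k] = A[0] + ... + A[k]
P[k] includes A[1] iff k >= 1
Affected indices: 1, 2, ..., 6; delta = -11
  P[1]: 31 + -11 = 20
  P[2]: 29 + -11 = 18
  P[3]: 48 + -11 = 37
  P[4]: 40 + -11 = 29
  P[5]: 39 + -11 = 28
  P[6]: 49 + -11 = 38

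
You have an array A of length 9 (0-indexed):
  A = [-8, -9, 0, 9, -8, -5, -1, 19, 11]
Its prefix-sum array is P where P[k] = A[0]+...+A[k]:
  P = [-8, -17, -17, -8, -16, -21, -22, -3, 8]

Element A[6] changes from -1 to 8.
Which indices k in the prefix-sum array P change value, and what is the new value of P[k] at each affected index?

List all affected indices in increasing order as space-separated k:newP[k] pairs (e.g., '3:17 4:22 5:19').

P[k] = A[0] + ... + A[k]
P[k] includes A[6] iff k >= 6
Affected indices: 6, 7, ..., 8; delta = 9
  P[6]: -22 + 9 = -13
  P[7]: -3 + 9 = 6
  P[8]: 8 + 9 = 17

Answer: 6:-13 7:6 8:17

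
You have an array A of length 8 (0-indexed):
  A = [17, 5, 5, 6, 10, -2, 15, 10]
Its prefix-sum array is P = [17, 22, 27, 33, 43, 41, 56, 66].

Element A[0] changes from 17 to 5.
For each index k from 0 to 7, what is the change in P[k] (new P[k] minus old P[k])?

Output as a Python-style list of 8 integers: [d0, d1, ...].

Answer: [-12, -12, -12, -12, -12, -12, -12, -12]

Derivation:
Element change: A[0] 17 -> 5, delta = -12
For k < 0: P[k] unchanged, delta_P[k] = 0
For k >= 0: P[k] shifts by exactly -12
Delta array: [-12, -12, -12, -12, -12, -12, -12, -12]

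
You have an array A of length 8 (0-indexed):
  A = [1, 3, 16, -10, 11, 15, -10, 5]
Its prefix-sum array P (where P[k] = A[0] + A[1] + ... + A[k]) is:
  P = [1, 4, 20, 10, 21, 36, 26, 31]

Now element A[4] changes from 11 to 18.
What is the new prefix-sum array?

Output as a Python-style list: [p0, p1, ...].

Answer: [1, 4, 20, 10, 28, 43, 33, 38]

Derivation:
Change: A[4] 11 -> 18, delta = 7
P[k] for k < 4: unchanged (A[4] not included)
P[k] for k >= 4: shift by delta = 7
  P[0] = 1 + 0 = 1
  P[1] = 4 + 0 = 4
  P[2] = 20 + 0 = 20
  P[3] = 10 + 0 = 10
  P[4] = 21 + 7 = 28
  P[5] = 36 + 7 = 43
  P[6] = 26 + 7 = 33
  P[7] = 31 + 7 = 38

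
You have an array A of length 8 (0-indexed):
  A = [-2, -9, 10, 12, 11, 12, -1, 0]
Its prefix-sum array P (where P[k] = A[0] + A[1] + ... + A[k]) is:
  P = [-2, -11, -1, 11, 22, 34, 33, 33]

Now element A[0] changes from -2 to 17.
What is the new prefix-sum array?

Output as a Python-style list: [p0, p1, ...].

Change: A[0] -2 -> 17, delta = 19
P[k] for k < 0: unchanged (A[0] not included)
P[k] for k >= 0: shift by delta = 19
  P[0] = -2 + 19 = 17
  P[1] = -11 + 19 = 8
  P[2] = -1 + 19 = 18
  P[3] = 11 + 19 = 30
  P[4] = 22 + 19 = 41
  P[5] = 34 + 19 = 53
  P[6] = 33 + 19 = 52
  P[7] = 33 + 19 = 52

Answer: [17, 8, 18, 30, 41, 53, 52, 52]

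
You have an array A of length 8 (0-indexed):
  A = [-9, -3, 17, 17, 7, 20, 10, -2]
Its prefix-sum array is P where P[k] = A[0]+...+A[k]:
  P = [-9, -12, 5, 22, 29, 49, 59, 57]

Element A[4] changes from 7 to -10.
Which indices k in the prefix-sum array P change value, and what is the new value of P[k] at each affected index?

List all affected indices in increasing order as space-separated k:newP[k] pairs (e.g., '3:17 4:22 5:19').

Answer: 4:12 5:32 6:42 7:40

Derivation:
P[k] = A[0] + ... + A[k]
P[k] includes A[4] iff k >= 4
Affected indices: 4, 5, ..., 7; delta = -17
  P[4]: 29 + -17 = 12
  P[5]: 49 + -17 = 32
  P[6]: 59 + -17 = 42
  P[7]: 57 + -17 = 40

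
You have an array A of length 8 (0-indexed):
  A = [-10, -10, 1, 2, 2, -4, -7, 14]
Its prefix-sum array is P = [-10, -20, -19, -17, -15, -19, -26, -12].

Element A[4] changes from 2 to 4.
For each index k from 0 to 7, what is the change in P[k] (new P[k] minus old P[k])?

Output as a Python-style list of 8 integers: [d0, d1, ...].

Element change: A[4] 2 -> 4, delta = 2
For k < 4: P[k] unchanged, delta_P[k] = 0
For k >= 4: P[k] shifts by exactly 2
Delta array: [0, 0, 0, 0, 2, 2, 2, 2]

Answer: [0, 0, 0, 0, 2, 2, 2, 2]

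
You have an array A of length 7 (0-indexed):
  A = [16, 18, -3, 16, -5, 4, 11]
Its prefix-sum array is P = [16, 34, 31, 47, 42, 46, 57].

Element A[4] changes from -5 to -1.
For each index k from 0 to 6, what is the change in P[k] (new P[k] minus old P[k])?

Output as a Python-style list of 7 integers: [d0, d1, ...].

Answer: [0, 0, 0, 0, 4, 4, 4]

Derivation:
Element change: A[4] -5 -> -1, delta = 4
For k < 4: P[k] unchanged, delta_P[k] = 0
For k >= 4: P[k] shifts by exactly 4
Delta array: [0, 0, 0, 0, 4, 4, 4]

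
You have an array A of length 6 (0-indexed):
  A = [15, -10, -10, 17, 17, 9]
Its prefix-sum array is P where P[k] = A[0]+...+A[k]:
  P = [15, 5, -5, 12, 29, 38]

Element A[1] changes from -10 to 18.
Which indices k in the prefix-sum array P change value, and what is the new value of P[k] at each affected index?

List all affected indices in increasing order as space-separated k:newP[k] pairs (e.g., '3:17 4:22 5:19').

Answer: 1:33 2:23 3:40 4:57 5:66

Derivation:
P[k] = A[0] + ... + A[k]
P[k] includes A[1] iff k >= 1
Affected indices: 1, 2, ..., 5; delta = 28
  P[1]: 5 + 28 = 33
  P[2]: -5 + 28 = 23
  P[3]: 12 + 28 = 40
  P[4]: 29 + 28 = 57
  P[5]: 38 + 28 = 66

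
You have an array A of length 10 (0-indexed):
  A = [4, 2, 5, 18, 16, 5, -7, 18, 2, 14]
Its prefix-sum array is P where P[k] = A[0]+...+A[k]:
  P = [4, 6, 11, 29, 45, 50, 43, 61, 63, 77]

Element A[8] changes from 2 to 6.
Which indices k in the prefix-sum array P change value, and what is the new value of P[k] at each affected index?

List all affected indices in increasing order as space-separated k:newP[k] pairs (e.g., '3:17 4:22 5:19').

P[k] = A[0] + ... + A[k]
P[k] includes A[8] iff k >= 8
Affected indices: 8, 9, ..., 9; delta = 4
  P[8]: 63 + 4 = 67
  P[9]: 77 + 4 = 81

Answer: 8:67 9:81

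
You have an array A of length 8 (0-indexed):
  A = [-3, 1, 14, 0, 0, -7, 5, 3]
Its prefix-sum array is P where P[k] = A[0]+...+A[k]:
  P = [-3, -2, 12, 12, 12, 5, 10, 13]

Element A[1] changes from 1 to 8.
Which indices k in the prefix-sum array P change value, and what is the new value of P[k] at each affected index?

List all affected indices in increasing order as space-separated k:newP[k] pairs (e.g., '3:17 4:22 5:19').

Answer: 1:5 2:19 3:19 4:19 5:12 6:17 7:20

Derivation:
P[k] = A[0] + ... + A[k]
P[k] includes A[1] iff k >= 1
Affected indices: 1, 2, ..., 7; delta = 7
  P[1]: -2 + 7 = 5
  P[2]: 12 + 7 = 19
  P[3]: 12 + 7 = 19
  P[4]: 12 + 7 = 19
  P[5]: 5 + 7 = 12
  P[6]: 10 + 7 = 17
  P[7]: 13 + 7 = 20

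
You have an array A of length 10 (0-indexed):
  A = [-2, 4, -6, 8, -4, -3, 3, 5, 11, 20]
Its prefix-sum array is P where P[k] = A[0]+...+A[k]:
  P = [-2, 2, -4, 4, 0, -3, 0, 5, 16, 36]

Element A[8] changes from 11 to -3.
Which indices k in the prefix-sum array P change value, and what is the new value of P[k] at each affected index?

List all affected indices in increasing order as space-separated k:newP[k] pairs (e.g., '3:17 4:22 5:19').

P[k] = A[0] + ... + A[k]
P[k] includes A[8] iff k >= 8
Affected indices: 8, 9, ..., 9; delta = -14
  P[8]: 16 + -14 = 2
  P[9]: 36 + -14 = 22

Answer: 8:2 9:22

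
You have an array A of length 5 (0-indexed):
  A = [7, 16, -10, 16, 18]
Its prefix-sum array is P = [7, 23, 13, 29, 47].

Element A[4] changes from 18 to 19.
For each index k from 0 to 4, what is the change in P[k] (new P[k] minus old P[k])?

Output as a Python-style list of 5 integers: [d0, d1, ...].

Element change: A[4] 18 -> 19, delta = 1
For k < 4: P[k] unchanged, delta_P[k] = 0
For k >= 4: P[k] shifts by exactly 1
Delta array: [0, 0, 0, 0, 1]

Answer: [0, 0, 0, 0, 1]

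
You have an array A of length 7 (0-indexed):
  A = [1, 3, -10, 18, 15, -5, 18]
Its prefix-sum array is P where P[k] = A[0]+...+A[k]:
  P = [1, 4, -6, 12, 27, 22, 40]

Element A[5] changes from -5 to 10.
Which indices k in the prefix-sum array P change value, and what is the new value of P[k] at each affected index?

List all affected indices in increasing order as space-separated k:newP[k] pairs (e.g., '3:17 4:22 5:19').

Answer: 5:37 6:55

Derivation:
P[k] = A[0] + ... + A[k]
P[k] includes A[5] iff k >= 5
Affected indices: 5, 6, ..., 6; delta = 15
  P[5]: 22 + 15 = 37
  P[6]: 40 + 15 = 55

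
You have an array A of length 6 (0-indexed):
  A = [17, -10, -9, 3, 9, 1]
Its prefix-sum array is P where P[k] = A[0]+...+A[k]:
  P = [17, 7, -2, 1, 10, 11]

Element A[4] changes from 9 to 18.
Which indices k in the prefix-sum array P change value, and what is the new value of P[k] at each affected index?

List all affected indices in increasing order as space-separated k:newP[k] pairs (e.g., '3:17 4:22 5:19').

Answer: 4:19 5:20

Derivation:
P[k] = A[0] + ... + A[k]
P[k] includes A[4] iff k >= 4
Affected indices: 4, 5, ..., 5; delta = 9
  P[4]: 10 + 9 = 19
  P[5]: 11 + 9 = 20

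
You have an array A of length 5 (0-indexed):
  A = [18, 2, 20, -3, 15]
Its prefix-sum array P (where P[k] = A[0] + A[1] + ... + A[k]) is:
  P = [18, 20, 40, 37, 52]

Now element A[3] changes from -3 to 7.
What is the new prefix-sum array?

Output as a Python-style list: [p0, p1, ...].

Answer: [18, 20, 40, 47, 62]

Derivation:
Change: A[3] -3 -> 7, delta = 10
P[k] for k < 3: unchanged (A[3] not included)
P[k] for k >= 3: shift by delta = 10
  P[0] = 18 + 0 = 18
  P[1] = 20 + 0 = 20
  P[2] = 40 + 0 = 40
  P[3] = 37 + 10 = 47
  P[4] = 52 + 10 = 62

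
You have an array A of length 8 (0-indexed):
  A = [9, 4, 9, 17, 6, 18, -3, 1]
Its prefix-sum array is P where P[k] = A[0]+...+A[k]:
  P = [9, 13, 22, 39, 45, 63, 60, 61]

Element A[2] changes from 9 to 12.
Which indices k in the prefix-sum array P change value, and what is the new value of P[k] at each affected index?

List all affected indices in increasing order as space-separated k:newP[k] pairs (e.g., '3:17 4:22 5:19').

Answer: 2:25 3:42 4:48 5:66 6:63 7:64

Derivation:
P[k] = A[0] + ... + A[k]
P[k] includes A[2] iff k >= 2
Affected indices: 2, 3, ..., 7; delta = 3
  P[2]: 22 + 3 = 25
  P[3]: 39 + 3 = 42
  P[4]: 45 + 3 = 48
  P[5]: 63 + 3 = 66
  P[6]: 60 + 3 = 63
  P[7]: 61 + 3 = 64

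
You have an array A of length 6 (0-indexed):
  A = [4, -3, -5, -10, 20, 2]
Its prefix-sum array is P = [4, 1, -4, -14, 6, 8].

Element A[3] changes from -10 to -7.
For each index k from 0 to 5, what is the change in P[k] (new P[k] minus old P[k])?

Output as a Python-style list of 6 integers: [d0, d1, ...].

Element change: A[3] -10 -> -7, delta = 3
For k < 3: P[k] unchanged, delta_P[k] = 0
For k >= 3: P[k] shifts by exactly 3
Delta array: [0, 0, 0, 3, 3, 3]

Answer: [0, 0, 0, 3, 3, 3]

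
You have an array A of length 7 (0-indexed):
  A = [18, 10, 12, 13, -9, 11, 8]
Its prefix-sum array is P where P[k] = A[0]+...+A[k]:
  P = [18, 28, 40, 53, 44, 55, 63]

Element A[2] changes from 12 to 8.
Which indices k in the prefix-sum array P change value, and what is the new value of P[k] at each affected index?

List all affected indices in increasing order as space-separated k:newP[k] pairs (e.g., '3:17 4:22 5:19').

P[k] = A[0] + ... + A[k]
P[k] includes A[2] iff k >= 2
Affected indices: 2, 3, ..., 6; delta = -4
  P[2]: 40 + -4 = 36
  P[3]: 53 + -4 = 49
  P[4]: 44 + -4 = 40
  P[5]: 55 + -4 = 51
  P[6]: 63 + -4 = 59

Answer: 2:36 3:49 4:40 5:51 6:59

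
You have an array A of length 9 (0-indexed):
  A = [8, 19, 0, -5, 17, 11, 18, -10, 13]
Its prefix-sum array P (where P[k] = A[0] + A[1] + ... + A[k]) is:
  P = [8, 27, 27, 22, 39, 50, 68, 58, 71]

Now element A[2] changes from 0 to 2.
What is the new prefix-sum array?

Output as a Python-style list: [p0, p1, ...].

Answer: [8, 27, 29, 24, 41, 52, 70, 60, 73]

Derivation:
Change: A[2] 0 -> 2, delta = 2
P[k] for k < 2: unchanged (A[2] not included)
P[k] for k >= 2: shift by delta = 2
  P[0] = 8 + 0 = 8
  P[1] = 27 + 0 = 27
  P[2] = 27 + 2 = 29
  P[3] = 22 + 2 = 24
  P[4] = 39 + 2 = 41
  P[5] = 50 + 2 = 52
  P[6] = 68 + 2 = 70
  P[7] = 58 + 2 = 60
  P[8] = 71 + 2 = 73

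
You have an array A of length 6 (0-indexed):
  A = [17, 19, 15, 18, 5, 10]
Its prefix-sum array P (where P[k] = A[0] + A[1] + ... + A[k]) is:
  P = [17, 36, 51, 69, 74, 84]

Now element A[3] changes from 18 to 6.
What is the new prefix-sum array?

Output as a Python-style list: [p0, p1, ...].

Answer: [17, 36, 51, 57, 62, 72]

Derivation:
Change: A[3] 18 -> 6, delta = -12
P[k] for k < 3: unchanged (A[3] not included)
P[k] for k >= 3: shift by delta = -12
  P[0] = 17 + 0 = 17
  P[1] = 36 + 0 = 36
  P[2] = 51 + 0 = 51
  P[3] = 69 + -12 = 57
  P[4] = 74 + -12 = 62
  P[5] = 84 + -12 = 72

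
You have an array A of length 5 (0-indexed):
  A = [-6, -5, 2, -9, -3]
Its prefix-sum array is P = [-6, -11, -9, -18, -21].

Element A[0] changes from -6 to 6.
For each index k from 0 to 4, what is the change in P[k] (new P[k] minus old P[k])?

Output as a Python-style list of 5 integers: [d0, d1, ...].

Element change: A[0] -6 -> 6, delta = 12
For k < 0: P[k] unchanged, delta_P[k] = 0
For k >= 0: P[k] shifts by exactly 12
Delta array: [12, 12, 12, 12, 12]

Answer: [12, 12, 12, 12, 12]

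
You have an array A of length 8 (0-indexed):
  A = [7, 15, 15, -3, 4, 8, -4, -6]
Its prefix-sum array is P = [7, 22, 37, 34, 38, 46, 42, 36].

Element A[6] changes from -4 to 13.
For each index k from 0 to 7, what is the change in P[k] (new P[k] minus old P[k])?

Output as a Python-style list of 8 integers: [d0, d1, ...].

Answer: [0, 0, 0, 0, 0, 0, 17, 17]

Derivation:
Element change: A[6] -4 -> 13, delta = 17
For k < 6: P[k] unchanged, delta_P[k] = 0
For k >= 6: P[k] shifts by exactly 17
Delta array: [0, 0, 0, 0, 0, 0, 17, 17]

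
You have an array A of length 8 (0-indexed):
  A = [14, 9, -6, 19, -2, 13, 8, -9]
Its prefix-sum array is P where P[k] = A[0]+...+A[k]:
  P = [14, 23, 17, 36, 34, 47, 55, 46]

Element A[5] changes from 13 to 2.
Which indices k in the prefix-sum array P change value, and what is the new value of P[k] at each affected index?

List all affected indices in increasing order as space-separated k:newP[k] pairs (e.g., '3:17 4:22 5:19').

Answer: 5:36 6:44 7:35

Derivation:
P[k] = A[0] + ... + A[k]
P[k] includes A[5] iff k >= 5
Affected indices: 5, 6, ..., 7; delta = -11
  P[5]: 47 + -11 = 36
  P[6]: 55 + -11 = 44
  P[7]: 46 + -11 = 35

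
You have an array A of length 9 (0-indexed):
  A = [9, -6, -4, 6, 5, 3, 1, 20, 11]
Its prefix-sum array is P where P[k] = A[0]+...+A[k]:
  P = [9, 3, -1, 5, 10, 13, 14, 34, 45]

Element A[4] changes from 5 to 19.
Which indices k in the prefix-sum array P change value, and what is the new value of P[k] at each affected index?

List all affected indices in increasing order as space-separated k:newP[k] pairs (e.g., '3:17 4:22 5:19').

Answer: 4:24 5:27 6:28 7:48 8:59

Derivation:
P[k] = A[0] + ... + A[k]
P[k] includes A[4] iff k >= 4
Affected indices: 4, 5, ..., 8; delta = 14
  P[4]: 10 + 14 = 24
  P[5]: 13 + 14 = 27
  P[6]: 14 + 14 = 28
  P[7]: 34 + 14 = 48
  P[8]: 45 + 14 = 59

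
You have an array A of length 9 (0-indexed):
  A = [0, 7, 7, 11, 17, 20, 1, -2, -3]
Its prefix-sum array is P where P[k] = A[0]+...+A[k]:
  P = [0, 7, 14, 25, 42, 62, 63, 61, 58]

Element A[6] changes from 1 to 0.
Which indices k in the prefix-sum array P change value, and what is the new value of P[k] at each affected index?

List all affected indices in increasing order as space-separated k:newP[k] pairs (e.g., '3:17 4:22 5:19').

Answer: 6:62 7:60 8:57

Derivation:
P[k] = A[0] + ... + A[k]
P[k] includes A[6] iff k >= 6
Affected indices: 6, 7, ..., 8; delta = -1
  P[6]: 63 + -1 = 62
  P[7]: 61 + -1 = 60
  P[8]: 58 + -1 = 57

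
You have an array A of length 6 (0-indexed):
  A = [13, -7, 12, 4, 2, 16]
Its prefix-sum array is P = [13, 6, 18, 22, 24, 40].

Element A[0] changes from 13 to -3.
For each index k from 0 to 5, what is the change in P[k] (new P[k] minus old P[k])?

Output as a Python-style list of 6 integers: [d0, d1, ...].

Element change: A[0] 13 -> -3, delta = -16
For k < 0: P[k] unchanged, delta_P[k] = 0
For k >= 0: P[k] shifts by exactly -16
Delta array: [-16, -16, -16, -16, -16, -16]

Answer: [-16, -16, -16, -16, -16, -16]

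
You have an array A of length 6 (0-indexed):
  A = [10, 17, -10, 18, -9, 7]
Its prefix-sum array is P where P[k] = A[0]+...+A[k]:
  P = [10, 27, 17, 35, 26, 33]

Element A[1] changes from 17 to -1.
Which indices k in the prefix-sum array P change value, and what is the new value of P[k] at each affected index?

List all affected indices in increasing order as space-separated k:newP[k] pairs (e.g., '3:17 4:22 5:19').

P[k] = A[0] + ... + A[k]
P[k] includes A[1] iff k >= 1
Affected indices: 1, 2, ..., 5; delta = -18
  P[1]: 27 + -18 = 9
  P[2]: 17 + -18 = -1
  P[3]: 35 + -18 = 17
  P[4]: 26 + -18 = 8
  P[5]: 33 + -18 = 15

Answer: 1:9 2:-1 3:17 4:8 5:15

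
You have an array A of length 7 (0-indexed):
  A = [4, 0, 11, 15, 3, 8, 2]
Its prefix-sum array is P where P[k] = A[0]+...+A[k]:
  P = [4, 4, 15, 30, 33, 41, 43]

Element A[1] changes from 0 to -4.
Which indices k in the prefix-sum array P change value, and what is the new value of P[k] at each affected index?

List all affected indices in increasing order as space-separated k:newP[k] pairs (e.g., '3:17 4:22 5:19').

Answer: 1:0 2:11 3:26 4:29 5:37 6:39

Derivation:
P[k] = A[0] + ... + A[k]
P[k] includes A[1] iff k >= 1
Affected indices: 1, 2, ..., 6; delta = -4
  P[1]: 4 + -4 = 0
  P[2]: 15 + -4 = 11
  P[3]: 30 + -4 = 26
  P[4]: 33 + -4 = 29
  P[5]: 41 + -4 = 37
  P[6]: 43 + -4 = 39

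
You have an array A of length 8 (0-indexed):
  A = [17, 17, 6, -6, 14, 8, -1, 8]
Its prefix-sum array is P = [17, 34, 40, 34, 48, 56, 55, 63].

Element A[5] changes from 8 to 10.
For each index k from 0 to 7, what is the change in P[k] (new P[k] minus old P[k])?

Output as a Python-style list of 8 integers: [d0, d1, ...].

Element change: A[5] 8 -> 10, delta = 2
For k < 5: P[k] unchanged, delta_P[k] = 0
For k >= 5: P[k] shifts by exactly 2
Delta array: [0, 0, 0, 0, 0, 2, 2, 2]

Answer: [0, 0, 0, 0, 0, 2, 2, 2]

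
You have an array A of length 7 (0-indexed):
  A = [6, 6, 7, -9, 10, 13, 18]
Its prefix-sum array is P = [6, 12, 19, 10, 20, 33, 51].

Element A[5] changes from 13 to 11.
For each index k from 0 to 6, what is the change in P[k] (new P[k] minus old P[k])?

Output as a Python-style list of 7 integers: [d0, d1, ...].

Answer: [0, 0, 0, 0, 0, -2, -2]

Derivation:
Element change: A[5] 13 -> 11, delta = -2
For k < 5: P[k] unchanged, delta_P[k] = 0
For k >= 5: P[k] shifts by exactly -2
Delta array: [0, 0, 0, 0, 0, -2, -2]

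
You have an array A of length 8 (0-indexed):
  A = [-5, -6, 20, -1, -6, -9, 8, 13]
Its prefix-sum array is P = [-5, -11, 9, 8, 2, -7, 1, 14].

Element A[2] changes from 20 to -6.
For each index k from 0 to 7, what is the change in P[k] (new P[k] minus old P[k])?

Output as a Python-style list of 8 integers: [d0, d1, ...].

Answer: [0, 0, -26, -26, -26, -26, -26, -26]

Derivation:
Element change: A[2] 20 -> -6, delta = -26
For k < 2: P[k] unchanged, delta_P[k] = 0
For k >= 2: P[k] shifts by exactly -26
Delta array: [0, 0, -26, -26, -26, -26, -26, -26]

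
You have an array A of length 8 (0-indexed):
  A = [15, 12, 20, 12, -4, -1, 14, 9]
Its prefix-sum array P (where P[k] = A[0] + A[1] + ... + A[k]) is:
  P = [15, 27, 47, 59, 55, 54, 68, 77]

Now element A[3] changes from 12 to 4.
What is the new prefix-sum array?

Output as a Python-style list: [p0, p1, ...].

Change: A[3] 12 -> 4, delta = -8
P[k] for k < 3: unchanged (A[3] not included)
P[k] for k >= 3: shift by delta = -8
  P[0] = 15 + 0 = 15
  P[1] = 27 + 0 = 27
  P[2] = 47 + 0 = 47
  P[3] = 59 + -8 = 51
  P[4] = 55 + -8 = 47
  P[5] = 54 + -8 = 46
  P[6] = 68 + -8 = 60
  P[7] = 77 + -8 = 69

Answer: [15, 27, 47, 51, 47, 46, 60, 69]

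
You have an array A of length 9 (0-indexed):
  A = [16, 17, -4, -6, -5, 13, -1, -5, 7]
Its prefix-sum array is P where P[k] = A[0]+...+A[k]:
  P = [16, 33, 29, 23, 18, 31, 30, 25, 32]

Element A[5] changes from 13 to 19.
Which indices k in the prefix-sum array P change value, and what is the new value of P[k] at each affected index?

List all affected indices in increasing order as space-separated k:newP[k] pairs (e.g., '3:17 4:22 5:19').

Answer: 5:37 6:36 7:31 8:38

Derivation:
P[k] = A[0] + ... + A[k]
P[k] includes A[5] iff k >= 5
Affected indices: 5, 6, ..., 8; delta = 6
  P[5]: 31 + 6 = 37
  P[6]: 30 + 6 = 36
  P[7]: 25 + 6 = 31
  P[8]: 32 + 6 = 38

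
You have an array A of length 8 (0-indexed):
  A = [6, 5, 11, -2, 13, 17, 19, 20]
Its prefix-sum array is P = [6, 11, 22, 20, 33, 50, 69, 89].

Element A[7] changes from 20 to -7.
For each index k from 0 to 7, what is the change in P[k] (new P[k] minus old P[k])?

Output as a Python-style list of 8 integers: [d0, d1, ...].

Element change: A[7] 20 -> -7, delta = -27
For k < 7: P[k] unchanged, delta_P[k] = 0
For k >= 7: P[k] shifts by exactly -27
Delta array: [0, 0, 0, 0, 0, 0, 0, -27]

Answer: [0, 0, 0, 0, 0, 0, 0, -27]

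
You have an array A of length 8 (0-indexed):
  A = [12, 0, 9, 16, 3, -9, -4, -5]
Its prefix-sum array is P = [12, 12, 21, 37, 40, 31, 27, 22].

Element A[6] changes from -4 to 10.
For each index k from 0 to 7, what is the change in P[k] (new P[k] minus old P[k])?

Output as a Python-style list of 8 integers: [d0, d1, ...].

Element change: A[6] -4 -> 10, delta = 14
For k < 6: P[k] unchanged, delta_P[k] = 0
For k >= 6: P[k] shifts by exactly 14
Delta array: [0, 0, 0, 0, 0, 0, 14, 14]

Answer: [0, 0, 0, 0, 0, 0, 14, 14]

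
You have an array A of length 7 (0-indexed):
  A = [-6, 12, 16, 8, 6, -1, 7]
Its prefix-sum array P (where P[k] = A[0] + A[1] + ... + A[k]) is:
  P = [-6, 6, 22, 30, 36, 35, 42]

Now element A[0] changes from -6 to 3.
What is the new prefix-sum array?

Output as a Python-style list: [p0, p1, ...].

Answer: [3, 15, 31, 39, 45, 44, 51]

Derivation:
Change: A[0] -6 -> 3, delta = 9
P[k] for k < 0: unchanged (A[0] not included)
P[k] for k >= 0: shift by delta = 9
  P[0] = -6 + 9 = 3
  P[1] = 6 + 9 = 15
  P[2] = 22 + 9 = 31
  P[3] = 30 + 9 = 39
  P[4] = 36 + 9 = 45
  P[5] = 35 + 9 = 44
  P[6] = 42 + 9 = 51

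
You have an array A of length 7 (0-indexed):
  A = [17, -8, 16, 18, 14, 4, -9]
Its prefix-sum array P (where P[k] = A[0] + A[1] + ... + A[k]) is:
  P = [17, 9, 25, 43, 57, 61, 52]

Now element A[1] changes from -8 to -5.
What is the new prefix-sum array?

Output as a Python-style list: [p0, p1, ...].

Change: A[1] -8 -> -5, delta = 3
P[k] for k < 1: unchanged (A[1] not included)
P[k] for k >= 1: shift by delta = 3
  P[0] = 17 + 0 = 17
  P[1] = 9 + 3 = 12
  P[2] = 25 + 3 = 28
  P[3] = 43 + 3 = 46
  P[4] = 57 + 3 = 60
  P[5] = 61 + 3 = 64
  P[6] = 52 + 3 = 55

Answer: [17, 12, 28, 46, 60, 64, 55]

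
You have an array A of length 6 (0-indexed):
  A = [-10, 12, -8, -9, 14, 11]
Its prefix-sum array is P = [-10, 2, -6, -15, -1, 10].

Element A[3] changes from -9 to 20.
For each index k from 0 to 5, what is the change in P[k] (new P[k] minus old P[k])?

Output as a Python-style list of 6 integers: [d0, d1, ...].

Answer: [0, 0, 0, 29, 29, 29]

Derivation:
Element change: A[3] -9 -> 20, delta = 29
For k < 3: P[k] unchanged, delta_P[k] = 0
For k >= 3: P[k] shifts by exactly 29
Delta array: [0, 0, 0, 29, 29, 29]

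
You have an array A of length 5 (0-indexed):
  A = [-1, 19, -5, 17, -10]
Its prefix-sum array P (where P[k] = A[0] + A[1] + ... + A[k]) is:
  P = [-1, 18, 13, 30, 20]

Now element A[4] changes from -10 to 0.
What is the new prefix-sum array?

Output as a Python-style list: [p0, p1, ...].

Answer: [-1, 18, 13, 30, 30]

Derivation:
Change: A[4] -10 -> 0, delta = 10
P[k] for k < 4: unchanged (A[4] not included)
P[k] for k >= 4: shift by delta = 10
  P[0] = -1 + 0 = -1
  P[1] = 18 + 0 = 18
  P[2] = 13 + 0 = 13
  P[3] = 30 + 0 = 30
  P[4] = 20 + 10 = 30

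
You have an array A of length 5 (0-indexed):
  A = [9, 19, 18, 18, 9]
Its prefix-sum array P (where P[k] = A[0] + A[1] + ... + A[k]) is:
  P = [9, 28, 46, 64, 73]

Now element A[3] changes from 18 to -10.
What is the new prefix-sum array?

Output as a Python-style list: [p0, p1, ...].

Answer: [9, 28, 46, 36, 45]

Derivation:
Change: A[3] 18 -> -10, delta = -28
P[k] for k < 3: unchanged (A[3] not included)
P[k] for k >= 3: shift by delta = -28
  P[0] = 9 + 0 = 9
  P[1] = 28 + 0 = 28
  P[2] = 46 + 0 = 46
  P[3] = 64 + -28 = 36
  P[4] = 73 + -28 = 45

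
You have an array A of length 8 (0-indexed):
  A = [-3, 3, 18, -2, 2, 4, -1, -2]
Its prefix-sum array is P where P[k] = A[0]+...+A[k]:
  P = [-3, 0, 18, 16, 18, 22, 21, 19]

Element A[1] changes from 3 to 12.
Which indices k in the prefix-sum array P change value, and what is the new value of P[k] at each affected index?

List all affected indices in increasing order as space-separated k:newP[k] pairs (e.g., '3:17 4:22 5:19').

Answer: 1:9 2:27 3:25 4:27 5:31 6:30 7:28

Derivation:
P[k] = A[0] + ... + A[k]
P[k] includes A[1] iff k >= 1
Affected indices: 1, 2, ..., 7; delta = 9
  P[1]: 0 + 9 = 9
  P[2]: 18 + 9 = 27
  P[3]: 16 + 9 = 25
  P[4]: 18 + 9 = 27
  P[5]: 22 + 9 = 31
  P[6]: 21 + 9 = 30
  P[7]: 19 + 9 = 28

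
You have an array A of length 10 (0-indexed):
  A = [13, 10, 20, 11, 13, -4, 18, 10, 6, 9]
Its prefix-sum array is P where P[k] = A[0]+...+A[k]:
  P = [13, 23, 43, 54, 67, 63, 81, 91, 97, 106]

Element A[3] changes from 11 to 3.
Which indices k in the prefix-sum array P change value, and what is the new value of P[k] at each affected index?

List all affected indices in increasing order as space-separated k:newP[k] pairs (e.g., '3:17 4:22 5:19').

P[k] = A[0] + ... + A[k]
P[k] includes A[3] iff k >= 3
Affected indices: 3, 4, ..., 9; delta = -8
  P[3]: 54 + -8 = 46
  P[4]: 67 + -8 = 59
  P[5]: 63 + -8 = 55
  P[6]: 81 + -8 = 73
  P[7]: 91 + -8 = 83
  P[8]: 97 + -8 = 89
  P[9]: 106 + -8 = 98

Answer: 3:46 4:59 5:55 6:73 7:83 8:89 9:98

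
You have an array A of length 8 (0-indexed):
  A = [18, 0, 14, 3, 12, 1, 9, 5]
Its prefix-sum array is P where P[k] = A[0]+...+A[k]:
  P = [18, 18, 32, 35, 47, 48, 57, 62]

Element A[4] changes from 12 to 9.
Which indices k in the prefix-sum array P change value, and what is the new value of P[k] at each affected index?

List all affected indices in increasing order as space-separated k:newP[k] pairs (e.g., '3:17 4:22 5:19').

P[k] = A[0] + ... + A[k]
P[k] includes A[4] iff k >= 4
Affected indices: 4, 5, ..., 7; delta = -3
  P[4]: 47 + -3 = 44
  P[5]: 48 + -3 = 45
  P[6]: 57 + -3 = 54
  P[7]: 62 + -3 = 59

Answer: 4:44 5:45 6:54 7:59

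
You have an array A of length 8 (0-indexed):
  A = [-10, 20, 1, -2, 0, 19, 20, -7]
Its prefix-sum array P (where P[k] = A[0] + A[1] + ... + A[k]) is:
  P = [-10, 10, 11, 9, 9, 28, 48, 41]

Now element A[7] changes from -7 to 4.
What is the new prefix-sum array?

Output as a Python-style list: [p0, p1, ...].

Answer: [-10, 10, 11, 9, 9, 28, 48, 52]

Derivation:
Change: A[7] -7 -> 4, delta = 11
P[k] for k < 7: unchanged (A[7] not included)
P[k] for k >= 7: shift by delta = 11
  P[0] = -10 + 0 = -10
  P[1] = 10 + 0 = 10
  P[2] = 11 + 0 = 11
  P[3] = 9 + 0 = 9
  P[4] = 9 + 0 = 9
  P[5] = 28 + 0 = 28
  P[6] = 48 + 0 = 48
  P[7] = 41 + 11 = 52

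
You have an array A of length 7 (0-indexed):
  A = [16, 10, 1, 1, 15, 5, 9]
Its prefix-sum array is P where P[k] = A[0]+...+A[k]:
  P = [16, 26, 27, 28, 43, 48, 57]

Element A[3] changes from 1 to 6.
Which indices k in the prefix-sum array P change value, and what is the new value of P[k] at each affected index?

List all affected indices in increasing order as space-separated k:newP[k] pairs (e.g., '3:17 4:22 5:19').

Answer: 3:33 4:48 5:53 6:62

Derivation:
P[k] = A[0] + ... + A[k]
P[k] includes A[3] iff k >= 3
Affected indices: 3, 4, ..., 6; delta = 5
  P[3]: 28 + 5 = 33
  P[4]: 43 + 5 = 48
  P[5]: 48 + 5 = 53
  P[6]: 57 + 5 = 62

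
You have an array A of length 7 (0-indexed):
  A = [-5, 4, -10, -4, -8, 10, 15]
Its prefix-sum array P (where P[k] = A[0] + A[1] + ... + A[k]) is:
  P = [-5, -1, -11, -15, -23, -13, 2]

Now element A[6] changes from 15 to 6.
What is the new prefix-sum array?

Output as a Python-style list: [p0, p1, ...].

Change: A[6] 15 -> 6, delta = -9
P[k] for k < 6: unchanged (A[6] not included)
P[k] for k >= 6: shift by delta = -9
  P[0] = -5 + 0 = -5
  P[1] = -1 + 0 = -1
  P[2] = -11 + 0 = -11
  P[3] = -15 + 0 = -15
  P[4] = -23 + 0 = -23
  P[5] = -13 + 0 = -13
  P[6] = 2 + -9 = -7

Answer: [-5, -1, -11, -15, -23, -13, -7]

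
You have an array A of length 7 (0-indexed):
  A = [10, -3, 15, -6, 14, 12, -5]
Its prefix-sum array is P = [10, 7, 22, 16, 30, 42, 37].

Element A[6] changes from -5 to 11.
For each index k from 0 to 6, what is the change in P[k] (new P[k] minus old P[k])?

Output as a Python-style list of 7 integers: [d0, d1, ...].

Answer: [0, 0, 0, 0, 0, 0, 16]

Derivation:
Element change: A[6] -5 -> 11, delta = 16
For k < 6: P[k] unchanged, delta_P[k] = 0
For k >= 6: P[k] shifts by exactly 16
Delta array: [0, 0, 0, 0, 0, 0, 16]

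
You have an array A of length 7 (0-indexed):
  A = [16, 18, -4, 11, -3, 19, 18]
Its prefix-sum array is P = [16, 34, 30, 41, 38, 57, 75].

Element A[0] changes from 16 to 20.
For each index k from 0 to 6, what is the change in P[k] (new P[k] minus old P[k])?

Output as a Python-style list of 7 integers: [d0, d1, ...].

Answer: [4, 4, 4, 4, 4, 4, 4]

Derivation:
Element change: A[0] 16 -> 20, delta = 4
For k < 0: P[k] unchanged, delta_P[k] = 0
For k >= 0: P[k] shifts by exactly 4
Delta array: [4, 4, 4, 4, 4, 4, 4]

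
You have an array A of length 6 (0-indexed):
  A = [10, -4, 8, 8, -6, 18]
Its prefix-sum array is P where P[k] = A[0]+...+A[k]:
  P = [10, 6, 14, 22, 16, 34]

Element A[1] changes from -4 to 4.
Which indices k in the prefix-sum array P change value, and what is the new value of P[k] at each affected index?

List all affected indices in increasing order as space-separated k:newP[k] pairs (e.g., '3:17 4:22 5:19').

Answer: 1:14 2:22 3:30 4:24 5:42

Derivation:
P[k] = A[0] + ... + A[k]
P[k] includes A[1] iff k >= 1
Affected indices: 1, 2, ..., 5; delta = 8
  P[1]: 6 + 8 = 14
  P[2]: 14 + 8 = 22
  P[3]: 22 + 8 = 30
  P[4]: 16 + 8 = 24
  P[5]: 34 + 8 = 42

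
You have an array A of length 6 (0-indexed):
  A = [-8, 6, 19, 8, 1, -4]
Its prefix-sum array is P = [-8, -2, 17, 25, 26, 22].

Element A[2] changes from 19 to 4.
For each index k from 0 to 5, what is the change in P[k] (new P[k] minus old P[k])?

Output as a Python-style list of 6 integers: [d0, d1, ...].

Element change: A[2] 19 -> 4, delta = -15
For k < 2: P[k] unchanged, delta_P[k] = 0
For k >= 2: P[k] shifts by exactly -15
Delta array: [0, 0, -15, -15, -15, -15]

Answer: [0, 0, -15, -15, -15, -15]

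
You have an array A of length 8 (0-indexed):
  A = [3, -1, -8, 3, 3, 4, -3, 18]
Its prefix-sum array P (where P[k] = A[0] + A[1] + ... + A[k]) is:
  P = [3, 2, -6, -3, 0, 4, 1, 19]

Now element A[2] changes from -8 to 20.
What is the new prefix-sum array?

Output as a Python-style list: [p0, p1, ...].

Answer: [3, 2, 22, 25, 28, 32, 29, 47]

Derivation:
Change: A[2] -8 -> 20, delta = 28
P[k] for k < 2: unchanged (A[2] not included)
P[k] for k >= 2: shift by delta = 28
  P[0] = 3 + 0 = 3
  P[1] = 2 + 0 = 2
  P[2] = -6 + 28 = 22
  P[3] = -3 + 28 = 25
  P[4] = 0 + 28 = 28
  P[5] = 4 + 28 = 32
  P[6] = 1 + 28 = 29
  P[7] = 19 + 28 = 47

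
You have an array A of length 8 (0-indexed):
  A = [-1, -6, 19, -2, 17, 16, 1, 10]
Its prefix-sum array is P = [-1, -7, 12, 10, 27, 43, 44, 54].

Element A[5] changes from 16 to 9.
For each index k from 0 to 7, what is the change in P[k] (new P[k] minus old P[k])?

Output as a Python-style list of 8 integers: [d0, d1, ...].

Answer: [0, 0, 0, 0, 0, -7, -7, -7]

Derivation:
Element change: A[5] 16 -> 9, delta = -7
For k < 5: P[k] unchanged, delta_P[k] = 0
For k >= 5: P[k] shifts by exactly -7
Delta array: [0, 0, 0, 0, 0, -7, -7, -7]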